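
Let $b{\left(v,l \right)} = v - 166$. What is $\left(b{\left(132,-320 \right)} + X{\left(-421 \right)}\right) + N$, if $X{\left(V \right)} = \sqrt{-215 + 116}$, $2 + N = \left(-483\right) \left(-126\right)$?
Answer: $60822 + 3 i \sqrt{11} \approx 60822.0 + 9.9499 i$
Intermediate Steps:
$b{\left(v,l \right)} = -166 + v$
$N = 60856$ ($N = -2 - -60858 = -2 + 60858 = 60856$)
$X{\left(V \right)} = 3 i \sqrt{11}$ ($X{\left(V \right)} = \sqrt{-99} = 3 i \sqrt{11}$)
$\left(b{\left(132,-320 \right)} + X{\left(-421 \right)}\right) + N = \left(\left(-166 + 132\right) + 3 i \sqrt{11}\right) + 60856 = \left(-34 + 3 i \sqrt{11}\right) + 60856 = 60822 + 3 i \sqrt{11}$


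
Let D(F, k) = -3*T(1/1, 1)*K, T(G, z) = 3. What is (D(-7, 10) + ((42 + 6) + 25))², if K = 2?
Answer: 3025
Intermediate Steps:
D(F, k) = -18 (D(F, k) = -3*3*2 = -9*2 = -1*18 = -18)
(D(-7, 10) + ((42 + 6) + 25))² = (-18 + ((42 + 6) + 25))² = (-18 + (48 + 25))² = (-18 + 73)² = 55² = 3025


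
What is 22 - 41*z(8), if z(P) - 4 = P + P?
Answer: -798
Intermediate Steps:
z(P) = 4 + 2*P (z(P) = 4 + (P + P) = 4 + 2*P)
22 - 41*z(8) = 22 - 41*(4 + 2*8) = 22 - 41*(4 + 16) = 22 - 41*20 = 22 - 820 = -798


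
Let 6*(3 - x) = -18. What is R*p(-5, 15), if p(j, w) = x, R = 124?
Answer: 744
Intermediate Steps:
x = 6 (x = 3 - ⅙*(-18) = 3 + 3 = 6)
p(j, w) = 6
R*p(-5, 15) = 124*6 = 744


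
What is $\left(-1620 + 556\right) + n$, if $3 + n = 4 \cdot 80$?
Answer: $-747$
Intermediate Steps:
$n = 317$ ($n = -3 + 4 \cdot 80 = -3 + 320 = 317$)
$\left(-1620 + 556\right) + n = \left(-1620 + 556\right) + 317 = -1064 + 317 = -747$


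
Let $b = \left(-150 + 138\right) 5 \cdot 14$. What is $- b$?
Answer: $840$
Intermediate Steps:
$b = -840$ ($b = \left(-12\right) 70 = -840$)
$- b = \left(-1\right) \left(-840\right) = 840$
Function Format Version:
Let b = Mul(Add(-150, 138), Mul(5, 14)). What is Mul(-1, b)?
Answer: 840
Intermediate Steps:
b = -840 (b = Mul(-12, 70) = -840)
Mul(-1, b) = Mul(-1, -840) = 840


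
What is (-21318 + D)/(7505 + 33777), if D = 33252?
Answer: 5967/20641 ≈ 0.28908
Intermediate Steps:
(-21318 + D)/(7505 + 33777) = (-21318 + 33252)/(7505 + 33777) = 11934/41282 = 11934*(1/41282) = 5967/20641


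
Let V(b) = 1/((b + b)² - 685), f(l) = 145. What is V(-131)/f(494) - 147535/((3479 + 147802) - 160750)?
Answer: 1453818013894/93308046795 ≈ 15.581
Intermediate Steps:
V(b) = 1/(-685 + 4*b²) (V(b) = 1/((2*b)² - 685) = 1/(4*b² - 685) = 1/(-685 + 4*b²))
V(-131)/f(494) - 147535/((3479 + 147802) - 160750) = 1/(-685 + 4*(-131)²*145) - 147535/((3479 + 147802) - 160750) = (1/145)/(-685 + 4*17161) - 147535/(151281 - 160750) = (1/145)/(-685 + 68644) - 147535/(-9469) = (1/145)/67959 - 147535*(-1/9469) = (1/67959)*(1/145) + 147535/9469 = 1/9854055 + 147535/9469 = 1453818013894/93308046795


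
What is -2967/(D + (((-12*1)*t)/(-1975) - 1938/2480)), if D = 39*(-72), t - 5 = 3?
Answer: 484412200/458572449 ≈ 1.0563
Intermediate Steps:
t = 8 (t = 5 + 3 = 8)
D = -2808
-2967/(D + (((-12*1)*t)/(-1975) - 1938/2480)) = -2967/(-2808 + ((-12*1*8)/(-1975) - 1938/2480)) = -2967/(-2808 + (-12*8*(-1/1975) - 1938*1/2480)) = -2967/(-2808 + (-96*(-1/1975) - 969/1240)) = -2967/(-2808 + (96/1975 - 969/1240)) = -2967/(-2808 - 358947/489800) = -2967/(-1375717347/489800) = -2967*(-489800/1375717347) = 484412200/458572449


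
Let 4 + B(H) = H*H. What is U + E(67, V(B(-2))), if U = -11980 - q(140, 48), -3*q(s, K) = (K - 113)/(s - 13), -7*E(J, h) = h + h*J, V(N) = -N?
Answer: -4564445/381 ≈ -11980.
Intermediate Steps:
B(H) = -4 + H² (B(H) = -4 + H*H = -4 + H²)
E(J, h) = -h/7 - J*h/7 (E(J, h) = -(h + h*J)/7 = -(h + J*h)/7 = -h/7 - J*h/7)
q(s, K) = -(-113 + K)/(3*(-13 + s)) (q(s, K) = -(K - 113)/(3*(s - 13)) = -(-113 + K)/(3*(-13 + s)))
U = -4564445/381 (U = -11980 - (113 - 1*48)/(3*(-13 + 140)) = -11980 - (113 - 48)/(3*127) = -11980 - 65/(3*127) = -11980 - 1*65/381 = -11980 - 65/381 = -4564445/381 ≈ -11980.)
U + E(67, V(B(-2))) = -4564445/381 - (-(-4 + (-2)²))*(1 + 67)/7 = -4564445/381 - ⅐*(-(-4 + 4))*68 = -4564445/381 - ⅐*(-1*0)*68 = -4564445/381 - ⅐*0*68 = -4564445/381 + 0 = -4564445/381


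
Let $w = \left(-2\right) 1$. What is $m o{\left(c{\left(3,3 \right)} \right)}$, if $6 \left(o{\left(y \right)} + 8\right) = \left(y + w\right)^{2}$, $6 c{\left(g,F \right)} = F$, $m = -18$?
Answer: $\frac{549}{4} \approx 137.25$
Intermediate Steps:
$c{\left(g,F \right)} = \frac{F}{6}$
$w = -2$
$o{\left(y \right)} = -8 + \frac{\left(-2 + y\right)^{2}}{6}$ ($o{\left(y \right)} = -8 + \frac{\left(y - 2\right)^{2}}{6} = -8 + \frac{\left(-2 + y\right)^{2}}{6}$)
$m o{\left(c{\left(3,3 \right)} \right)} = - 18 \left(-8 + \frac{\left(-2 + \frac{1}{6} \cdot 3\right)^{2}}{6}\right) = - 18 \left(-8 + \frac{\left(-2 + \frac{1}{2}\right)^{2}}{6}\right) = - 18 \left(-8 + \frac{\left(- \frac{3}{2}\right)^{2}}{6}\right) = - 18 \left(-8 + \frac{1}{6} \cdot \frac{9}{4}\right) = - 18 \left(-8 + \frac{3}{8}\right) = \left(-18\right) \left(- \frac{61}{8}\right) = \frac{549}{4}$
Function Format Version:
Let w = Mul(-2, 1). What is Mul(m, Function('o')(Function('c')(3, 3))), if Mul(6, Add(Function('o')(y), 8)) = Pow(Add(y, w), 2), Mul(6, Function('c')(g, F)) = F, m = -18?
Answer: Rational(549, 4) ≈ 137.25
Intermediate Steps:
Function('c')(g, F) = Mul(Rational(1, 6), F)
w = -2
Function('o')(y) = Add(-8, Mul(Rational(1, 6), Pow(Add(-2, y), 2))) (Function('o')(y) = Add(-8, Mul(Rational(1, 6), Pow(Add(y, -2), 2))) = Add(-8, Mul(Rational(1, 6), Pow(Add(-2, y), 2))))
Mul(m, Function('o')(Function('c')(3, 3))) = Mul(-18, Add(-8, Mul(Rational(1, 6), Pow(Add(-2, Mul(Rational(1, 6), 3)), 2)))) = Mul(-18, Add(-8, Mul(Rational(1, 6), Pow(Add(-2, Rational(1, 2)), 2)))) = Mul(-18, Add(-8, Mul(Rational(1, 6), Pow(Rational(-3, 2), 2)))) = Mul(-18, Add(-8, Mul(Rational(1, 6), Rational(9, 4)))) = Mul(-18, Add(-8, Rational(3, 8))) = Mul(-18, Rational(-61, 8)) = Rational(549, 4)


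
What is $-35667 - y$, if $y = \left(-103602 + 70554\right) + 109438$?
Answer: $-112057$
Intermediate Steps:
$y = 76390$ ($y = -33048 + 109438 = 76390$)
$-35667 - y = -35667 - 76390 = -112057$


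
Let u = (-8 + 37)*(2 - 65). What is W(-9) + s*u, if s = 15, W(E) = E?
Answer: -27414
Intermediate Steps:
u = -1827 (u = 29*(-63) = -1827)
W(-9) + s*u = -9 + 15*(-1827) = -9 - 27405 = -27414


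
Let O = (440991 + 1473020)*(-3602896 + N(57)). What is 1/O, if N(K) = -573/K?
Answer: -19/131024034517365 ≈ -1.4501e-13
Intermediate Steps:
O = -131024034517365/19 (O = (440991 + 1473020)*(-3602896 - 573/57) = 1914011*(-3602896 - 573*1/57) = 1914011*(-3602896 - 191/19) = 1914011*(-68455215/19) = -131024034517365/19 ≈ -6.8960e+12)
1/O = 1/(-131024034517365/19) = -19/131024034517365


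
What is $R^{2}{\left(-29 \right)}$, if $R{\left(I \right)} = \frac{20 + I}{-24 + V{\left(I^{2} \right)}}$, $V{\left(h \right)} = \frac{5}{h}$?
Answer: $\frac{57289761}{407192041} \approx 0.14069$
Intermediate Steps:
$R{\left(I \right)} = \frac{20 + I}{-24 + \frac{5}{I^{2}}}$
$R^{2}{\left(-29 \right)} = \left(\frac{\left(-29\right)^{2} \left(-20 - -29\right)}{-5 + 24 \left(-29\right)^{2}}\right)^{2} = \left(\frac{841 \left(-20 + 29\right)}{-5 + 24 \cdot 841}\right)^{2} = \left(841 \frac{1}{-5 + 20184} \cdot 9\right)^{2} = \left(841 \cdot \frac{1}{20179} \cdot 9\right)^{2} = \left(\frac{7569}{20179}\right)^{2} = \frac{57289761}{407192041}$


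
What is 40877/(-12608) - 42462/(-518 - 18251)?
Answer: -231859517/236639552 ≈ -0.97980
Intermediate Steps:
40877/(-12608) - 42462/(-518 - 18251) = 40877*(-1/12608) - 42462/(-18769) = -40877/12608 - 42462*(-1/18769) = -40877/12608 + 42462/18769 = -231859517/236639552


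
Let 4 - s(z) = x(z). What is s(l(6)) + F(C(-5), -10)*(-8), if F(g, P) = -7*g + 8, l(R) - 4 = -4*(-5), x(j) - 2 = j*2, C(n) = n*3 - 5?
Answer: -1230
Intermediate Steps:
C(n) = -5 + 3*n (C(n) = 3*n - 5 = -5 + 3*n)
x(j) = 2 + 2*j (x(j) = 2 + j*2 = 2 + 2*j)
l(R) = 24 (l(R) = 4 - 4*(-5) = 4 + 20 = 24)
F(g, P) = 8 - 7*g
s(z) = 2 - 2*z (s(z) = 4 - (2 + 2*z) = 4 + (-2 - 2*z) = 2 - 2*z)
s(l(6)) + F(C(-5), -10)*(-8) = (2 - 2*24) + (8 - 7*(-5 + 3*(-5)))*(-8) = (2 - 48) + (8 - 7*(-5 - 15))*(-8) = -46 + (8 - 7*(-20))*(-8) = -46 + (8 + 140)*(-8) = -46 + 148*(-8) = -46 - 1184 = -1230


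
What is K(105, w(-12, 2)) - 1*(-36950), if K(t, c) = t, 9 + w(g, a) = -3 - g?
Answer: 37055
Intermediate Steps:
w(g, a) = -12 - g (w(g, a) = -9 + (-3 - g) = -12 - g)
K(105, w(-12, 2)) - 1*(-36950) = 105 - 1*(-36950) = 105 + 36950 = 37055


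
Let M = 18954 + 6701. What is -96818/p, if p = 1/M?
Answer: -2483865790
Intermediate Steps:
M = 25655
p = 1/25655 ≈ 3.8979e-5
-96818/p = -96818/1/25655 = -96818*25655 = -2483865790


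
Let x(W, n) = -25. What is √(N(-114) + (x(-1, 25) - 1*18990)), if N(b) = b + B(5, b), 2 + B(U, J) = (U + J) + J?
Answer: I*√19354 ≈ 139.12*I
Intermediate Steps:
B(U, J) = -2 + U + 2*J (B(U, J) = -2 + ((U + J) + J) = -2 + ((J + U) + J) = -2 + (U + 2*J) = -2 + U + 2*J)
N(b) = 3 + 3*b (N(b) = b + (-2 + 5 + 2*b) = b + (3 + 2*b) = 3 + 3*b)
√(N(-114) + (x(-1, 25) - 1*18990)) = √((3 + 3*(-114)) + (-25 - 1*18990)) = √((3 - 342) + (-25 - 18990)) = √(-339 - 19015) = √(-19354) = I*√19354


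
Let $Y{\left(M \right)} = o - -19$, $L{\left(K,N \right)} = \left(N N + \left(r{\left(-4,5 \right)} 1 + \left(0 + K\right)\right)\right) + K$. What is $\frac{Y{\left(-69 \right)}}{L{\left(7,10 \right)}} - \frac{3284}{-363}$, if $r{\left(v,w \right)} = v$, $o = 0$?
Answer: $\frac{33467}{3630} \approx 9.2196$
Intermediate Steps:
$L{\left(K,N \right)} = -4 + N^{2} + 2 K$ ($L{\left(K,N \right)} = \left(N N + \left(\left(-4\right) 1 + \left(0 + K\right)\right)\right) + K = \left(N^{2} + \left(-4 + K\right)\right) + K = \left(-4 + K + N^{2}\right) + K = -4 + N^{2} + 2 K$)
$Y{\left(M \right)} = 19$ ($Y{\left(M \right)} = 0 - -19 = 0 + 19 = 19$)
$\frac{Y{\left(-69 \right)}}{L{\left(7,10 \right)}} - \frac{3284}{-363} = \frac{19}{-4 + 10^{2} + 2 \cdot 7} - \frac{3284}{-363} = \frac{19}{-4 + 100 + 14} - - \frac{3284}{363} = \frac{19}{110} + \frac{3284}{363} = \frac{33467}{3630}$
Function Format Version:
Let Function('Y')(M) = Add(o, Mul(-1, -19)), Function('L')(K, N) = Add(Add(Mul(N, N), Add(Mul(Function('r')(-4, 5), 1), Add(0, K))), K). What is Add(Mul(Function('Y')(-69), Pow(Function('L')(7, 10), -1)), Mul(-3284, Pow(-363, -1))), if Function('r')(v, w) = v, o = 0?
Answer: Rational(33467, 3630) ≈ 9.2196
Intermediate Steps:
Function('L')(K, N) = Add(-4, Pow(N, 2), Mul(2, K)) (Function('L')(K, N) = Add(Add(Mul(N, N), Add(Mul(-4, 1), Add(0, K))), K) = Add(Add(Pow(N, 2), Add(-4, K)), K) = Add(Add(-4, K, Pow(N, 2)), K) = Add(-4, Pow(N, 2), Mul(2, K)))
Function('Y')(M) = 19 (Function('Y')(M) = Add(0, Mul(-1, -19)) = Add(0, 19) = 19)
Add(Mul(Function('Y')(-69), Pow(Function('L')(7, 10), -1)), Mul(-3284, Pow(-363, -1))) = Add(Mul(19, Pow(Add(-4, Pow(10, 2), Mul(2, 7)), -1)), Mul(-3284, Pow(-363, -1))) = Add(Mul(19, Pow(Add(-4, 100, 14), -1)), Mul(-3284, Rational(-1, 363))) = Add(Mul(19, Pow(110, -1)), Rational(3284, 363)) = Add(Mul(19, Rational(1, 110)), Rational(3284, 363)) = Add(Rational(19, 110), Rational(3284, 363)) = Rational(33467, 3630)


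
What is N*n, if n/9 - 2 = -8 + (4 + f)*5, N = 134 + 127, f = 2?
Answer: 56376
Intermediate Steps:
N = 261
n = 216 (n = 18 + 9*(-8 + (4 + 2)*5) = 18 + 9*(-8 + 6*5) = 18 + 9*(-8 + 30) = 18 + 9*22 = 18 + 198 = 216)
N*n = 261*216 = 56376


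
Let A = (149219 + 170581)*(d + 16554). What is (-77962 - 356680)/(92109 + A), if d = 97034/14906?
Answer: -111702994/1361108781813 ≈ -8.2068e-5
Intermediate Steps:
d = 1673/257 (d = 97034*(1/14906) = 1673/257 ≈ 6.5097)
A = 1361085109800/257 (A = (149219 + 170581)*(1673/257 + 16554) = 319800*(4256051/257) = 1361085109800/257 ≈ 5.2961e+9)
(-77962 - 356680)/(92109 + A) = (-77962 - 356680)/(92109 + 1361085109800/257) = -434642/1361108781813/257 = -434642*257/1361108781813 = -111702994/1361108781813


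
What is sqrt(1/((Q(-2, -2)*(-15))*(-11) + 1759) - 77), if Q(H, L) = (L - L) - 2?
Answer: 92*I*sqrt(18577)/1429 ≈ 8.7749*I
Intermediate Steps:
Q(H, L) = -2 (Q(H, L) = 0 - 2 = -2)
sqrt(1/((Q(-2, -2)*(-15))*(-11) + 1759) - 77) = sqrt(1/(-2*(-15)*(-11) + 1759) - 77) = sqrt(1/(30*(-11) + 1759) - 77) = sqrt(1/(-330 + 1759) - 77) = sqrt(1/1429 - 77) = sqrt(-110032/1429) = 92*I*sqrt(18577)/1429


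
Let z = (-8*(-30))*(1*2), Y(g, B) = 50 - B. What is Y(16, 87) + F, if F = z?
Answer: 443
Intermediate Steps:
z = 480 (z = 240*2 = 480)
F = 480
Y(16, 87) + F = (50 - 1*87) + 480 = (50 - 87) + 480 = -37 + 480 = 443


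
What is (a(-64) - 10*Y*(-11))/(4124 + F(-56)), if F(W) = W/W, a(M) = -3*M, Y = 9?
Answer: 394/1375 ≈ 0.28655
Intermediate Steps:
F(W) = 1
(a(-64) - 10*Y*(-11))/(4124 + F(-56)) = (-3*(-64) - 10*9*(-11))/(4124 + 1) = (192 - 90*(-11))/4125 = (192 + 990)*(1/4125) = 1182*(1/4125) = 394/1375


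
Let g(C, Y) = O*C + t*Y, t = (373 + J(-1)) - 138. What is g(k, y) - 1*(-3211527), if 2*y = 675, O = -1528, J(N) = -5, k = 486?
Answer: 2546544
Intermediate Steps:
y = 675/2 (y = (½)*675 = 675/2 ≈ 337.50)
t = 230 (t = (373 - 5) - 138 = 368 - 138 = 230)
g(C, Y) = -1528*C + 230*Y
g(k, y) - 1*(-3211527) = (-1528*486 + 230*(675/2)) - 1*(-3211527) = (-742608 + 77625) + 3211527 = -664983 + 3211527 = 2546544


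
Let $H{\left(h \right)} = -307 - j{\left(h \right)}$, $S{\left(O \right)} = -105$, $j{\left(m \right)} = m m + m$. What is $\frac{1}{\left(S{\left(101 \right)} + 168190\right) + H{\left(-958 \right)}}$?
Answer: $- \frac{1}{749028} \approx -1.3351 \cdot 10^{-6}$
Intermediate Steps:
$j{\left(m \right)} = m + m^{2}$ ($j{\left(m \right)} = m^{2} + m = m + m^{2}$)
$H{\left(h \right)} = -307 - h \left(1 + h\right)$
$\frac{1}{\left(S{\left(101 \right)} + 168190\right) + H{\left(-958 \right)}} = \frac{1}{\left(-105 + 168190\right) - \left(307 - 958 \left(1 - 958\right)\right)} = \frac{1}{168085 - \left(307 - -916806\right)} = \frac{1}{168085 - 917113} = \frac{1}{-749028} = - \frac{1}{749028}$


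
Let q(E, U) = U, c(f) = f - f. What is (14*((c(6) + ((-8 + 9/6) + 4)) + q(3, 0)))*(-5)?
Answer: 175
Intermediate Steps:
c(f) = 0
(14*((c(6) + ((-8 + 9/6) + 4)) + q(3, 0)))*(-5) = (14*((0 + ((-8 + 9/6) + 4)) + 0))*(-5) = (14*((0 + ((-8 + 9*(⅙)) + 4)) + 0))*(-5) = (14*((0 + ((-8 + 3/2) + 4)) + 0))*(-5) = (14*((0 + (-13/2 + 4)) + 0))*(-5) = (14*((0 - 5/2) + 0))*(-5) = (14*(-5/2 + 0))*(-5) = (14*(-5/2))*(-5) = -35*(-5) = 175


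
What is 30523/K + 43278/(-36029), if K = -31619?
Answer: -50369801/23248999 ≈ -2.1665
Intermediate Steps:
30523/K + 43278/(-36029) = 30523/(-31619) + 43278/(-36029) = 30523*(-1/31619) + 43278*(-1/36029) = -30523/31619 - 43278/36029 = -50369801/23248999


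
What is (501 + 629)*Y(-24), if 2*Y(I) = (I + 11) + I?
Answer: -20905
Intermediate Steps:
Y(I) = 11/2 + I (Y(I) = ((I + 11) + I)/2 = ((11 + I) + I)/2 = (11 + 2*I)/2 = 11/2 + I)
(501 + 629)*Y(-24) = (501 + 629)*(11/2 - 24) = 1130*(-37/2) = -20905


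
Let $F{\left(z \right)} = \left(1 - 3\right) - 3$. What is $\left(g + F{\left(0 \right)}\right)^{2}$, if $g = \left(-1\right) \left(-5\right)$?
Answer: $0$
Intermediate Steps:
$F{\left(z \right)} = -5$ ($F{\left(z \right)} = -2 - 3 = -5$)
$g = 5$
$\left(g + F{\left(0 \right)}\right)^{2} = \left(5 - 5\right)^{2} = 0^{2} = 0$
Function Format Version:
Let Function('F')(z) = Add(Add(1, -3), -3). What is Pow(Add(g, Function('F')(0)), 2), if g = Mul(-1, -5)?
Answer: 0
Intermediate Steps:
Function('F')(z) = -5 (Function('F')(z) = Add(-2, -3) = -5)
g = 5
Pow(Add(g, Function('F')(0)), 2) = Pow(Add(5, -5), 2) = Pow(0, 2) = 0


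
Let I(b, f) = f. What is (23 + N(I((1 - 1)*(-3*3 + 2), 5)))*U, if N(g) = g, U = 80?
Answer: 2240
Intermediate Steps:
(23 + N(I((1 - 1)*(-3*3 + 2), 5)))*U = (23 + 5)*80 = 28*80 = 2240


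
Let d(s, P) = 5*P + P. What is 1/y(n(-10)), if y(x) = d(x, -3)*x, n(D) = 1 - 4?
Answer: 1/54 ≈ 0.018519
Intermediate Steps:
d(s, P) = 6*P
n(D) = -3
y(x) = -18*x (y(x) = (6*(-3))*x = -18*x)
1/y(n(-10)) = 1/(-18*(-3)) = 1/54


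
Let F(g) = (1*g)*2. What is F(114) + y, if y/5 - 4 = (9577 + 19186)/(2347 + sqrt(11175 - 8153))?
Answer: 1702869781/5505387 - 143815*sqrt(3022)/5505387 ≈ 307.87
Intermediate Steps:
F(g) = 2*g (F(g) = g*2 = 2*g)
y = 20 + 143815/(2347 + sqrt(3022)) (y = 20 + 5*((9577 + 19186)/(2347 + sqrt(11175 - 8153))) = 20 + 5*(28763/(2347 + sqrt(3022))) = 20 + 143815/(2347 + sqrt(3022)) ≈ 79.874)
F(114) + y = 2*114 + (447641545/5505387 - 143815*sqrt(3022)/5505387) = 228 + (447641545/5505387 - 143815*sqrt(3022)/5505387) = 1702869781/5505387 - 143815*sqrt(3022)/5505387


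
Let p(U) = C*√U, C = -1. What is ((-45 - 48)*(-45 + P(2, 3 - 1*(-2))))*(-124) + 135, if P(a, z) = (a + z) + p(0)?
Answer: -438081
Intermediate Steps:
p(U) = -√U
P(a, z) = a + z (P(a, z) = (a + z) - √0 = (a + z) - 1*0 = (a + z) + 0 = a + z)
((-45 - 48)*(-45 + P(2, 3 - 1*(-2))))*(-124) + 135 = ((-45 - 48)*(-45 + (2 + (3 - 1*(-2)))))*(-124) + 135 = -93*(-45 + (2 + (3 + 2)))*(-124) + 135 = -93*(-45 + (2 + 5))*(-124) + 135 = -93*(-45 + 7)*(-124) + 135 = -93*(-38)*(-124) + 135 = 3534*(-124) + 135 = -438216 + 135 = -438081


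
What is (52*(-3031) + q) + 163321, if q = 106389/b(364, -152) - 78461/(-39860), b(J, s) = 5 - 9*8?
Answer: 11011160927/2670620 ≈ 4123.1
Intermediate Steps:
b(J, s) = -67 (b(J, s) = 5 - 72 = -67)
q = -4235408653/2670620 (q = 106389/(-67) - 78461/(-39860) = 106389*(-1/67) - 78461*(-1/39860) = -106389/67 + 78461/39860 = -4235408653/2670620 ≈ -1585.9)
(52*(-3031) + q) + 163321 = (52*(-3031) - 4235408653/2670620) + 163321 = (-157612 - 4235408653/2670620) + 163321 = -425157168093/2670620 + 163321 = 11011160927/2670620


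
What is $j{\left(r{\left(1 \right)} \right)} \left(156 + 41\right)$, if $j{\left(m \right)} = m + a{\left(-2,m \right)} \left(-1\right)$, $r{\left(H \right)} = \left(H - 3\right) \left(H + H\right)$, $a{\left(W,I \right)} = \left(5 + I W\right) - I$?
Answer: $-4137$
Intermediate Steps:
$a{\left(W,I \right)} = 5 - I + I W$
$r{\left(H \right)} = 2 H \left(-3 + H\right)$ ($r{\left(H \right)} = \left(-3 + H\right) 2 H = 2 H \left(-3 + H\right)$)
$j{\left(m \right)} = -5 + 4 m$ ($j{\left(m \right)} = m + \left(5 - m + m \left(-2\right)\right) \left(-1\right) = m + \left(5 - m - 2 m\right) \left(-1\right) = m + \left(5 - 3 m\right) \left(-1\right) = m + \left(-5 + 3 m\right) = -5 + 4 m$)
$j{\left(r{\left(1 \right)} \right)} \left(156 + 41\right) = \left(-5 + 4 \cdot 2 \cdot 1 \left(-3 + 1\right)\right) \left(156 + 41\right) = \left(-5 + 4 \cdot 2 \cdot 1 \left(-2\right)\right) 197 = \left(-5 + 4 \left(-4\right)\right) 197 = \left(-5 - 16\right) 197 = \left(-21\right) 197 = -4137$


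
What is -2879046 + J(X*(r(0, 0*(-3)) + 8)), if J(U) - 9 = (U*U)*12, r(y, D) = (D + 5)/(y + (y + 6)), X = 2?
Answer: -8625875/3 ≈ -2.8753e+6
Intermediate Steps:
r(y, D) = (5 + D)/(6 + 2*y) (r(y, D) = (5 + D)/(y + (6 + y)) = (5 + D)/(6 + 2*y))
J(U) = 9 + 12*U**2 (J(U) = 9 + (U*U)*12 = 9 + U**2*12 = 9 + 12*U**2)
-2879046 + J(X*(r(0, 0*(-3)) + 8)) = -2879046 + (9 + 12*(2*((5 + 0*(-3))/(2*(3 + 0)) + 8))**2) = -2879046 + (9 + 12*(2*((1/2)*(5 + 0)/3 + 8))**2) = -2879046 + (9 + 12*(2*((1/2)*(1/3)*5 + 8))**2) = -2879046 + (9 + 12*(2*(5/6 + 8))**2) = -2879046 + (9 + 12*(2*(53/6))**2) = -2879046 + (9 + 12*(53/3)**2) = -2879046 + (9 + 12*(2809/9)) = -2879046 + (9 + 11236/3) = -2879046 + 11263/3 = -8625875/3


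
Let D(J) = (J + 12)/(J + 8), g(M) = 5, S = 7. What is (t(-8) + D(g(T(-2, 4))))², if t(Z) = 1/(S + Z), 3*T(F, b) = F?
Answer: 16/169 ≈ 0.094675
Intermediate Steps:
T(F, b) = F/3
t(Z) = 1/(7 + Z)
D(J) = (12 + J)/(8 + J)
(t(-8) + D(g(T(-2, 4))))² = (1/(7 - 8) + (12 + 5)/(8 + 5))² = (1/(-1) + 17/13)² = (-1 + (1/13)*17)² = (-1 + 17/13)² = (4/13)² = 16/169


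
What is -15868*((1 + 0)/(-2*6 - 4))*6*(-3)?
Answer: -35703/2 ≈ -17852.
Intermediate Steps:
-15868*((1 + 0)/(-2*6 - 4))*6*(-3) = -15868*(1/(-12 - 4))*6*(-3) = -15868*(1/(-16))*6*(-3) = -15868*(1*(-1/16))*6*(-3) = -15868*(-1/16*6)*(-3) = -(-11901)*(-3)/2 = -15868*9/8 = -35703/2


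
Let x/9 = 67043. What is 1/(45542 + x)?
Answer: 1/648929 ≈ 1.5410e-6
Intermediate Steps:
x = 603387 (x = 9*67043 = 603387)
1/(45542 + x) = 1/(45542 + 603387) = 1/648929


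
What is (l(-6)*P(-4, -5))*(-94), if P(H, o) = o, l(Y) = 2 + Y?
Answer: -1880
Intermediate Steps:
(l(-6)*P(-4, -5))*(-94) = ((2 - 6)*(-5))*(-94) = -4*(-5)*(-94) = 20*(-94) = -1880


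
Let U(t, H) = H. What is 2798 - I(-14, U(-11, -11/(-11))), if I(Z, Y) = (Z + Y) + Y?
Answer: 2810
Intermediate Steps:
I(Z, Y) = Z + 2*Y (I(Z, Y) = (Y + Z) + Y = Z + 2*Y)
2798 - I(-14, U(-11, -11/(-11))) = 2798 - (-14 + 2*(-11/(-11))) = 2798 - (-14 + 2*(-11*(-1/11))) = 2798 - (-14 + 2*1) = 2798 - (-14 + 2) = 2798 - 1*(-12) = 2798 + 12 = 2810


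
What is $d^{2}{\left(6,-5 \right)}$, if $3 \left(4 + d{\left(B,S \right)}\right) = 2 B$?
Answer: $0$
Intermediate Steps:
$d{\left(B,S \right)} = -4 + \frac{2 B}{3}$
$d^{2}{\left(6,-5 \right)} = \left(-4 + \frac{2}{3} \cdot 6\right)^{2} = \left(-4 + 4\right)^{2} = 0^{2} = 0$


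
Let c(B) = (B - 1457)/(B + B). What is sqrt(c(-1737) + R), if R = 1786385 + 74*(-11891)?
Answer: 2*sqrt(75969961978)/579 ≈ 952.08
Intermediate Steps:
c(B) = (-1457 + B)/(2*B) (c(B) = (-1457 + B)/((2*B)) = (-1457 + B)*(1/(2*B)) = (-1457 + B)/(2*B))
R = 906451 (R = 1786385 - 879934 = 906451)
sqrt(c(-1737) + R) = sqrt((1/2)*(-1457 - 1737)/(-1737) + 906451) = sqrt((1/2)*(-1/1737)*(-3194) + 906451) = sqrt(1597/1737 + 906451) = sqrt(1574506984/1737) = 2*sqrt(75969961978)/579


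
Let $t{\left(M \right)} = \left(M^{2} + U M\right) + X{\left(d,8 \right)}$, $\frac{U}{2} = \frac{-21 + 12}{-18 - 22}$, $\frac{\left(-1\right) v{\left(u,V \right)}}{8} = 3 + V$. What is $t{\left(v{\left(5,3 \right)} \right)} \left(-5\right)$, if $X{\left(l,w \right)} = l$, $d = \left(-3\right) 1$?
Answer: $-11397$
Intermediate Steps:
$d = -3$
$v{\left(u,V \right)} = -24 - 8 V$ ($v{\left(u,V \right)} = - 8 \left(3 + V\right) = -24 - 8 V$)
$U = \frac{9}{20}$ ($U = 2 \frac{-21 + 12}{-18 - 22} = 2 \left(- \frac{9}{-40}\right) = 2 \left(\left(-9\right) \left(- \frac{1}{40}\right)\right) = 2 \cdot \frac{9}{40} = \frac{9}{20} \approx 0.45$)
$t{\left(M \right)} = -3 + M^{2} + \frac{9 M}{20}$ ($t{\left(M \right)} = \left(M^{2} + \frac{9 M}{20}\right) - 3 = -3 + M^{2} + \frac{9 M}{20}$)
$t{\left(v{\left(5,3 \right)} \right)} \left(-5\right) = \left(-3 + \left(-24 - 24\right)^{2} + \frac{9 \left(-24 - 24\right)}{20}\right) \left(-5\right) = \left(-3 + \left(-48\right)^{2} + \frac{9}{20} \left(-48\right)\right) \left(-5\right) = \left(-3 + 2304 - \frac{108}{5}\right) \left(-5\right) = \frac{11397}{5} \left(-5\right) = -11397$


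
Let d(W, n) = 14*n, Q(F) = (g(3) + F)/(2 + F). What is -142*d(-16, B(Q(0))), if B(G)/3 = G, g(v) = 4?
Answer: -11928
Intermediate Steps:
Q(F) = (4 + F)/(2 + F)
B(G) = 3*G
-142*d(-16, B(Q(0))) = -1988*3*((4 + 0)/(2 + 0)) = -1988*3*(4/2) = -1988*3*((½)*4) = -1988*3*2 = -1988*6 = -142*84 = -11928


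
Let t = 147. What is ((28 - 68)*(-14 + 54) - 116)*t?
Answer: -252252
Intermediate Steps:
((28 - 68)*(-14 + 54) - 116)*t = ((28 - 68)*(-14 + 54) - 116)*147 = (-40*40 - 116)*147 = (-1600 - 116)*147 = -1716*147 = -252252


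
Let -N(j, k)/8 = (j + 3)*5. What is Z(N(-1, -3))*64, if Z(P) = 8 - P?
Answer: 5632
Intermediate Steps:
N(j, k) = -120 - 40*j (N(j, k) = -8*(j + 3)*5 = -8*(3 + j)*5 = -8*(15 + 5*j) = -120 - 40*j)
Z(N(-1, -3))*64 = (8 - (-120 - 40*(-1)))*64 = (8 - (-120 + 40))*64 = (8 - 1*(-80))*64 = (8 + 80)*64 = 88*64 = 5632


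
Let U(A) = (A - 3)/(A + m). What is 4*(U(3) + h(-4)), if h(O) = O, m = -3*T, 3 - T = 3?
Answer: -16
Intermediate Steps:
T = 0 (T = 3 - 1*3 = 3 - 3 = 0)
m = 0 (m = -3*0 = 0)
U(A) = (-3 + A)/A (U(A) = (A - 3)/(A + 0) = (-3 + A)/A)
4*(U(3) + h(-4)) = 4*((-3 + 3)/3 - 4) = 4*((⅓)*0 - 4) = 4*(0 - 4) = 4*(-4) = -16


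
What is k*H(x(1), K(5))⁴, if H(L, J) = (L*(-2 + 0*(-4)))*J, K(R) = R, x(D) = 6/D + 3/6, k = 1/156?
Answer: 1373125/12 ≈ 1.1443e+5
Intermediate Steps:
k = 1/156 ≈ 0.0064103
x(D) = ½ + 6/D (x(D) = 6/D + 3*(⅙) = 6/D + ½ = ½ + 6/D)
H(L, J) = -2*J*L (H(L, J) = (L*(-2 + 0))*J = (L*(-2))*J = (-2*L)*J = -2*J*L)
k*H(x(1), K(5))⁴ = (-2*5*(½)*(12 + 1)/1)⁴/156 = (-2*5*(½)*1*13)⁴/156 = (-2*5*13/2)⁴/156 = (1/156)*(-65)⁴ = (1/156)*17850625 = 1373125/12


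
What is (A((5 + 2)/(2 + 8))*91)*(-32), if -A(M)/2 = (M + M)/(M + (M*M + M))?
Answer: 116480/27 ≈ 4314.1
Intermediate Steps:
A(M) = -4*M/(M² + 2*M) (A(M) = -2*(M + M)/(M + (M*M + M)) = -2*2*M/(M + (M² + M)) = -2*2*M/(M + (M + M²)) = -2*2*M/(M² + 2*M) = -4*M/(M² + 2*M))
(A((5 + 2)/(2 + 8))*91)*(-32) = (-4/(2 + (5 + 2)/(2 + 8))*91)*(-32) = (-4/(2 + 7/10)*91)*(-32) = (-4/27/10*91)*(-32) = (-4*10/27*91)*(-32) = -40/27*91*(-32) = -3640/27*(-32) = 116480/27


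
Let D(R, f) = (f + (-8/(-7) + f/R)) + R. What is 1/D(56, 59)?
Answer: 56/6563 ≈ 0.0085327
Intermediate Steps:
D(R, f) = 8/7 + R + f + f/R (D(R, f) = (f + (-8*(-1/7) + f/R)) + R = (f + (8/7 + f/R)) + R = (8/7 + f + f/R) + R = 8/7 + R + f + f/R)
1/D(56, 59) = 1/(8/7 + 56 + 59 + 59/56) = 1/(6563/56) = 56/6563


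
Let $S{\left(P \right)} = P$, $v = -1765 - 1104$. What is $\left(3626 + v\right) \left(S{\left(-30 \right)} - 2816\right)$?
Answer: $-2154422$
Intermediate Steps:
$v = -2869$ ($v = -1765 - 1104 = -2869$)
$\left(3626 + v\right) \left(S{\left(-30 \right)} - 2816\right) = \left(3626 - 2869\right) \left(-30 - 2816\right) = 757 \left(-2846\right) = -2154422$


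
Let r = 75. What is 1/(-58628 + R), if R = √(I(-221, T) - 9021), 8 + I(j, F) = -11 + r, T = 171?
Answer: -58628/3437251349 - I*√8965/3437251349 ≈ -1.7057e-5 - 2.7546e-8*I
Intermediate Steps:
I(j, F) = 56 (I(j, F) = -8 + (-11 + 75) = -8 + 64 = 56)
R = I*√8965 (R = √(56 - 9021) = √(-8965) = I*√8965 ≈ 94.684*I)
1/(-58628 + R) = 1/(-58628 + I*√8965)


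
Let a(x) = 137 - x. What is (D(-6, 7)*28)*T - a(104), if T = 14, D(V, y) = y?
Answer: 2711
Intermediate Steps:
(D(-6, 7)*28)*T - a(104) = (7*28)*14 - (137 - 1*104) = 196*14 - (137 - 104) = 2744 - 1*33 = 2744 - 33 = 2711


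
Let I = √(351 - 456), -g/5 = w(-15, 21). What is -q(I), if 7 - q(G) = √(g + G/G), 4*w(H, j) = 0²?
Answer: -6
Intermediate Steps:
w(H, j) = 0 (w(H, j) = (¼)*0² = (¼)*0 = 0)
g = 0 (g = -5*0 = 0)
I = I*√105 (I = √(-105) = I*√105 ≈ 10.247*I)
q(G) = 6 (q(G) = 7 - √(0 + G/G) = 7 - √(0 + 1) = 7 - √1 = 7 - 1*1 = 7 - 1 = 6)
-q(I) = -1*6 = -6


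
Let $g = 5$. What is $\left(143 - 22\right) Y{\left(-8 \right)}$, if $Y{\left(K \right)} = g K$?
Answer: $-4840$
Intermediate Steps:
$Y{\left(K \right)} = 5 K$
$\left(143 - 22\right) Y{\left(-8 \right)} = \left(143 - 22\right) 5 \left(-8\right) = 121 \left(-40\right) = -4840$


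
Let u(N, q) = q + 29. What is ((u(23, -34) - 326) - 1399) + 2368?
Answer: 638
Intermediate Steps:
u(N, q) = 29 + q
((u(23, -34) - 326) - 1399) + 2368 = (((29 - 34) - 326) - 1399) + 2368 = ((-5 - 326) - 1399) + 2368 = (-331 - 1399) + 2368 = -1730 + 2368 = 638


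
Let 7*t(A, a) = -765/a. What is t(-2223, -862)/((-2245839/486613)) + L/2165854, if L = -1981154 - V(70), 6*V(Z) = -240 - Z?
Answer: -6913238469559631/7337584427001801 ≈ -0.94217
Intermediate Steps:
V(Z) = -40 - Z/6 (V(Z) = (-240 - Z)/6 = -40 - Z/6)
L = -5943307/3 (L = -1981154 - (-40 - ⅙*70) = -1981154 - (-40 - 35/3) = -1981154 - 1*(-155/3) = -1981154 + 155/3 = -5943307/3 ≈ -1.9811e+6)
t(A, a) = -765/(7*a) (t(A, a) = (-765/a)/7 = -765/(7*a))
t(-2223, -862)/((-2245839/486613)) + L/2165854 = (-765/7/(-862))/((-2245839/486613)) - 5943307/3/2165854 = (-765/7*(-1/862))/((-2245839*1/486613)) - 5943307/3*1/2165854 = 765/(6034*(-2245839/486613)) - 5943307/6497562 = (765/6034)*(-486613/2245839) - 5943307/6497562 = -124086315/4517130842 - 5943307/6497562 = -6913238469559631/7337584427001801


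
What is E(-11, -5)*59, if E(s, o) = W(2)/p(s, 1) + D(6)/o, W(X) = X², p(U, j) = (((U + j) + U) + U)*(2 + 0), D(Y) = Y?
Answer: -5959/80 ≈ -74.488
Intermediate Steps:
p(U, j) = 2*j + 6*U (p(U, j) = ((j + 2*U) + U)*2 = (j + 3*U)*2 = 2*j + 6*U)
E(s, o) = 4/(2 + 6*s) + 6/o (E(s, o) = 2²/(2*1 + 6*s) + 6/o = 4/(2 + 6*s) + 6/o)
E(-11, -5)*59 = (2*(3 - 5 + 9*(-11))/(-5*(1 + 3*(-11))))*59 = (2*(-⅕)*(3 - 5 - 99)/(1 - 33))*59 = (2*(-⅕)*(-101)/(-32))*59 = (2*(-⅕)*(-1/32)*(-101))*59 = -101/80*59 = -5959/80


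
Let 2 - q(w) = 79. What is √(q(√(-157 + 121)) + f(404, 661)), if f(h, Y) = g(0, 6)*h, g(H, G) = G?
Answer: √2347 ≈ 48.446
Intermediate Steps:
f(h, Y) = 6*h
q(w) = -77 (q(w) = 2 - 1*79 = 2 - 79 = -77)
√(q(√(-157 + 121)) + f(404, 661)) = √(-77 + 6*404) = √(-77 + 2424) = √2347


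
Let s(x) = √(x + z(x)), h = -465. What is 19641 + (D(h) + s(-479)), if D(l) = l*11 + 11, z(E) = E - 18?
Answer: 14537 + 4*I*√61 ≈ 14537.0 + 31.241*I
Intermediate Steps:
z(E) = -18 + E
D(l) = 11 + 11*l (D(l) = 11*l + 11 = 11 + 11*l)
s(x) = √(-18 + 2*x) (s(x) = √(x + (-18 + x)) = √(-18 + 2*x))
19641 + (D(h) + s(-479)) = 19641 + ((11 + 11*(-465)) + √(-18 + 2*(-479))) = 19641 + ((11 - 5115) + √(-18 - 958)) = 19641 + (-5104 + √(-976)) = 19641 + (-5104 + 4*I*√61) = 14537 + 4*I*√61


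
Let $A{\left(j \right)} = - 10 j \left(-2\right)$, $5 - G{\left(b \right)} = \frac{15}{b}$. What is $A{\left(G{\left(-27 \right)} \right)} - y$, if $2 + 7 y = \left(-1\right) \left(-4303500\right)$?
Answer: $- \frac{38724482}{63} \approx -6.1467 \cdot 10^{5}$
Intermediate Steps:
$y = \frac{4303498}{7}$ ($y = - \frac{2}{7} + \frac{\left(-1\right) \left(-4303500\right)}{7} = - \frac{2}{7} + \frac{1}{7} \cdot 4303500 = - \frac{2}{7} + \frac{4303500}{7} = \frac{4303498}{7} \approx 6.1479 \cdot 10^{5}$)
$G{\left(b \right)} = 5 - \frac{15}{b}$
$A{\left(j \right)} = 20 j$
$A{\left(G{\left(-27 \right)} \right)} - y = 20 \left(5 - \frac{15}{-27}\right) - \frac{4303498}{7} = 20 \left(5 - - \frac{5}{9}\right) - \frac{4303498}{7} = 20 \left(5 + \frac{5}{9}\right) - \frac{4303498}{7} = 20 \cdot \frac{50}{9} - \frac{4303498}{7} = \frac{1000}{9} - \frac{4303498}{7} = - \frac{38724482}{63}$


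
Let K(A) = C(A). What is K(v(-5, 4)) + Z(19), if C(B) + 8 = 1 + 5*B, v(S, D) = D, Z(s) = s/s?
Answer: 14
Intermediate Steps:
Z(s) = 1
C(B) = -7 + 5*B (C(B) = -8 + (1 + 5*B) = -7 + 5*B)
K(A) = -7 + 5*A
K(v(-5, 4)) + Z(19) = (-7 + 5*4) + 1 = (-7 + 20) + 1 = 13 + 1 = 14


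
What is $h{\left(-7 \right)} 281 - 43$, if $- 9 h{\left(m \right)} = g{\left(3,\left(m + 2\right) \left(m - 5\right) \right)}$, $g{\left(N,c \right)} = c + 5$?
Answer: $- \frac{18652}{9} \approx -2072.4$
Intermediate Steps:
$g{\left(N,c \right)} = 5 + c$
$h{\left(m \right)} = - \frac{5}{9} - \frac{\left(-5 + m\right) \left(2 + m\right)}{9}$ ($h{\left(m \right)} = - \frac{5 + \left(m + 2\right) \left(m - 5\right)}{9} = - \frac{5 + \left(2 + m\right) \left(-5 + m\right)}{9} = - \frac{5 + \left(-5 + m\right) \left(2 + m\right)}{9} = - \frac{5}{9} - \frac{\left(-5 + m\right) \left(2 + m\right)}{9}$)
$h{\left(-7 \right)} 281 - 43 = \left(\frac{5}{9} - \frac{\left(-7\right)^{2}}{9} + \frac{1}{3} \left(-7\right)\right) 281 - 43 = \left(\frac{5}{9} - \frac{49}{9} - \frac{7}{3}\right) 281 - 43 = \left(- \frac{65}{9}\right) 281 - 43 = - \frac{18265}{9} - 43 = - \frac{18652}{9}$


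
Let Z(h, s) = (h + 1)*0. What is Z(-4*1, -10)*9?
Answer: 0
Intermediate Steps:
Z(h, s) = 0 (Z(h, s) = (1 + h)*0 = 0)
Z(-4*1, -10)*9 = 0*9 = 0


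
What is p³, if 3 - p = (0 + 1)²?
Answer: 8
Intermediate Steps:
p = 2 (p = 3 - (0 + 1)² = 3 - 1*1² = 3 - 1*1 = 3 - 1 = 2)
p³ = 2³ = 8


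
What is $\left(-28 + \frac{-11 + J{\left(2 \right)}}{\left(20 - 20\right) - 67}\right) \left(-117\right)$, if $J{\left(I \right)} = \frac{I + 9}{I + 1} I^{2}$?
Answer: $\frac{219921}{67} \approx 3282.4$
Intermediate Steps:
$J{\left(I \right)} = \frac{I^{2} \left(9 + I\right)}{1 + I}$ ($J{\left(I \right)} = \frac{9 + I}{1 + I} I^{2} = \frac{I^{2} \left(9 + I\right)}{1 + I}$)
$\left(-28 + \frac{-11 + J{\left(2 \right)}}{\left(20 - 20\right) - 67}\right) \left(-117\right) = \left(-28 + \frac{-11 + \frac{2^{2} \left(9 + 2\right)}{1 + 2}}{\left(20 - 20\right) - 67}\right) \left(-117\right) = \left(-28 + \frac{-11 + 4 \cdot \frac{1}{3} \cdot 11}{\left(20 - 20\right) - 67}\right) \left(-117\right) = \left(-28 + \frac{-11 + 4 \cdot \frac{1}{3} \cdot 11}{0 - 67}\right) \left(-117\right) = \left(-28 + \frac{-11 + \frac{44}{3}}{-67}\right) \left(-117\right) = \left(-28 + \frac{11}{3} \left(- \frac{1}{67}\right)\right) \left(-117\right) = \left(-28 - \frac{11}{201}\right) \left(-117\right) = \left(- \frac{5639}{201}\right) \left(-117\right) = \frac{219921}{67}$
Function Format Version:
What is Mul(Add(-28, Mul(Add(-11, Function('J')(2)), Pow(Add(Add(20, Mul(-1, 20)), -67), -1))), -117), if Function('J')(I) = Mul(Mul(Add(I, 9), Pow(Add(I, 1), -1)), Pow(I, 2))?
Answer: Rational(219921, 67) ≈ 3282.4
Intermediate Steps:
Function('J')(I) = Mul(Pow(I, 2), Pow(Add(1, I), -1), Add(9, I)) (Function('J')(I) = Mul(Mul(Add(9, I), Pow(Add(1, I), -1)), Pow(I, 2)) = Mul(Mul(Pow(Add(1, I), -1), Add(9, I)), Pow(I, 2)) = Mul(Pow(I, 2), Pow(Add(1, I), -1), Add(9, I)))
Mul(Add(-28, Mul(Add(-11, Function('J')(2)), Pow(Add(Add(20, Mul(-1, 20)), -67), -1))), -117) = Mul(Add(-28, Mul(Add(-11, Mul(Pow(2, 2), Pow(Add(1, 2), -1), Add(9, 2))), Pow(Add(Add(20, Mul(-1, 20)), -67), -1))), -117) = Mul(Add(-28, Mul(Add(-11, Mul(4, Pow(3, -1), 11)), Pow(Add(Add(20, -20), -67), -1))), -117) = Mul(Add(-28, Mul(Add(-11, Mul(4, Rational(1, 3), 11)), Pow(Add(0, -67), -1))), -117) = Mul(Add(-28, Mul(Add(-11, Rational(44, 3)), Pow(-67, -1))), -117) = Mul(Add(-28, Mul(Rational(11, 3), Rational(-1, 67))), -117) = Mul(Add(-28, Rational(-11, 201)), -117) = Mul(Rational(-5639, 201), -117) = Rational(219921, 67)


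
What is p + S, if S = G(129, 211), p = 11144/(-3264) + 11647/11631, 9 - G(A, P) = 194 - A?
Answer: -30799455/527272 ≈ -58.413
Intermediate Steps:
G(A, P) = -185 + A (G(A, P) = 9 - (194 - A) = 9 + (-194 + A) = -185 + A)
p = -1272223/527272 (p = 11144*(-1/3264) + 11647*(1/11631) = -1393/408 + 11647/11631 = -1272223/527272 ≈ -2.4128)
S = -56 (S = -185 + 129 = -56)
p + S = -1272223/527272 - 56 = -30799455/527272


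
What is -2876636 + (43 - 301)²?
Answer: -2810072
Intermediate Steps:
-2876636 + (43 - 301)² = -2876636 + (-258)² = -2876636 + 66564 = -2810072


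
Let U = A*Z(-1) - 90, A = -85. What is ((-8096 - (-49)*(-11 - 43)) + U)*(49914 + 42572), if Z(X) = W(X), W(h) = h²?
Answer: -1009669662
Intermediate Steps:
Z(X) = X²
U = -175 (U = -85*(-1)² - 90 = -85*1 - 90 = -85 - 90 = -175)
((-8096 - (-49)*(-11 - 43)) + U)*(49914 + 42572) = ((-8096 - (-49)*(-11 - 43)) - 175)*(49914 + 42572) = ((-8096 - (-49)*(-54)) - 175)*92486 = ((-8096 - 1*2646) - 175)*92486 = ((-8096 - 2646) - 175)*92486 = (-10742 - 175)*92486 = -10917*92486 = -1009669662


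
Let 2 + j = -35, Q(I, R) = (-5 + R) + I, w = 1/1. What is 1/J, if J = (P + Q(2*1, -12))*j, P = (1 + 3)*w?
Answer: 1/407 ≈ 0.0024570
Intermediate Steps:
w = 1
Q(I, R) = -5 + I + R
j = -37 (j = -2 - 35 = -37)
P = 4 (P = (1 + 3)*1 = 4*1 = 4)
J = 407 (J = (4 + (-5 + 2*1 - 12))*(-37) = (4 + (-5 + 2 - 12))*(-37) = (4 - 15)*(-37) = -11*(-37) = 407)
1/J = 1/407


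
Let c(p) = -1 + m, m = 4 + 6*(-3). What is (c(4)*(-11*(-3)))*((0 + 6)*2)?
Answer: -5940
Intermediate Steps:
m = -14 (m = 4 - 18 = -14)
c(p) = -15 (c(p) = -1 - 14 = -15)
(c(4)*(-11*(-3)))*((0 + 6)*2) = (-(-165)*(-3))*((0 + 6)*2) = (-15*33)*(6*2) = -495*12 = -5940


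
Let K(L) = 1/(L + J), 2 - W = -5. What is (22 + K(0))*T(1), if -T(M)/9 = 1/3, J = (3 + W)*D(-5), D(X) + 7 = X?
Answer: -2639/40 ≈ -65.975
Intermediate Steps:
W = 7 (W = 2 - 1*(-5) = 2 + 5 = 7)
D(X) = -7 + X
J = -120 (J = (3 + 7)*(-7 - 5) = 10*(-12) = -120)
T(M) = -3 (T(M) = -9/3 = -9*⅓ = -3)
K(L) = 1/(-120 + L) (K(L) = 1/(L - 120) = 1/(-120 + L))
(22 + K(0))*T(1) = (22 + 1/(-120 + 0))*(-3) = (22 + 1/(-120))*(-3) = (22 - 1/120)*(-3) = (2639/120)*(-3) = -2639/40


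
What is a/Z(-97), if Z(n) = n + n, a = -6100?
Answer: 3050/97 ≈ 31.443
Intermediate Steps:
Z(n) = 2*n
a/Z(-97) = -6100/(2*(-97)) = -6100/(-194) = -6100*(-1/194) = 3050/97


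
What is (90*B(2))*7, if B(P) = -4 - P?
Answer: -3780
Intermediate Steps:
(90*B(2))*7 = (90*(-4 - 1*2))*7 = (90*(-4 - 2))*7 = (90*(-6))*7 = -540*7 = -3780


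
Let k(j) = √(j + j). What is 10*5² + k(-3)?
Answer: 250 + I*√6 ≈ 250.0 + 2.4495*I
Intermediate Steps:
k(j) = √2*√j (k(j) = √(2*j) = √2*√j)
10*5² + k(-3) = 10*5² + √2*√(-3) = 10*25 + √2*(I*√3) = 250 + I*√6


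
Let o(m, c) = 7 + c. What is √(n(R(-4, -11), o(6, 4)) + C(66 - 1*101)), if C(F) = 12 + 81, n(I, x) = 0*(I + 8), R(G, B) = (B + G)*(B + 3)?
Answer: √93 ≈ 9.6436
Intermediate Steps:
R(G, B) = (3 + B)*(B + G) (R(G, B) = (B + G)*(3 + B) = (3 + B)*(B + G))
n(I, x) = 0 (n(I, x) = 0*(8 + I) = 0)
C(F) = 93
√(n(R(-4, -11), o(6, 4)) + C(66 - 1*101)) = √(0 + 93) = √93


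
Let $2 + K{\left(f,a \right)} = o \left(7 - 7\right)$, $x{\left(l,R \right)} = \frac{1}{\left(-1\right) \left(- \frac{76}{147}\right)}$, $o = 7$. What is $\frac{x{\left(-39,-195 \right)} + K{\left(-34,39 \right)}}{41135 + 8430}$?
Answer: $- \frac{1}{753388} \approx -1.3273 \cdot 10^{-6}$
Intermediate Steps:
$x{\left(l,R \right)} = \frac{147}{76}$ ($x{\left(l,R \right)} = \frac{1}{\left(-1\right) \left(\left(-76\right) \frac{1}{147}\right)} = \frac{1}{\left(-1\right) \left(- \frac{76}{147}\right)} = \frac{1}{\frac{76}{147}} = \frac{147}{76}$)
$K{\left(f,a \right)} = -2$ ($K{\left(f,a \right)} = -2 + 7 \left(7 - 7\right) = -2 + 7 \cdot 0 = -2 + 0 = -2$)
$\frac{x{\left(-39,-195 \right)} + K{\left(-34,39 \right)}}{41135 + 8430} = \frac{\frac{147}{76} - 2}{41135 + 8430} = - \frac{5}{76 \cdot 49565} = \left(- \frac{5}{76}\right) \frac{1}{49565} = - \frac{1}{753388}$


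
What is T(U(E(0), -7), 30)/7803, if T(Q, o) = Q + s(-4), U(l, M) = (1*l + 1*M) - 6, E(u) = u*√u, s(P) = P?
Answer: -1/459 ≈ -0.0021787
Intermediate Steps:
E(u) = u^(3/2)
U(l, M) = -6 + M + l (U(l, M) = (l + M) - 6 = (M + l) - 6 = -6 + M + l)
T(Q, o) = -4 + Q (T(Q, o) = Q - 4 = -4 + Q)
T(U(E(0), -7), 30)/7803 = (-4 + (-6 - 7 + 0^(3/2)))/7803 = (-4 + (-6 - 7 + 0))*(1/7803) = (-4 - 13)*(1/7803) = -17*1/7803 = -1/459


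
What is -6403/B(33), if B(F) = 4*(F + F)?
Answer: -6403/264 ≈ -24.254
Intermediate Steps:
B(F) = 8*F (B(F) = 4*(2*F) = 8*F)
-6403/B(33) = -6403/(8*33) = -6403/264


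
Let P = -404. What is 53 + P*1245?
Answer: -502927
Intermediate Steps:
53 + P*1245 = 53 - 404*1245 = 53 - 502980 = -502927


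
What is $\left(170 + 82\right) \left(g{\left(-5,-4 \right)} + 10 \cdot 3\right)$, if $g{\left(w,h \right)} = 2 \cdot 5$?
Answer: $10080$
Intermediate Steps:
$g{\left(w,h \right)} = 10$
$\left(170 + 82\right) \left(g{\left(-5,-4 \right)} + 10 \cdot 3\right) = \left(170 + 82\right) \left(10 + 10 \cdot 3\right) = 252 \left(10 + 30\right) = 252 \cdot 40 = 10080$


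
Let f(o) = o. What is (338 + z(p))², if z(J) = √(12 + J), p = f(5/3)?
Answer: (1014 + √123)²/9 ≈ 1.1676e+5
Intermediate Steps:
p = 5/3 ≈ 1.6667
(338 + z(p))² = (338 + √(12 + 5/3))² = (338 + √(41/3))² = (338 + √123/3)²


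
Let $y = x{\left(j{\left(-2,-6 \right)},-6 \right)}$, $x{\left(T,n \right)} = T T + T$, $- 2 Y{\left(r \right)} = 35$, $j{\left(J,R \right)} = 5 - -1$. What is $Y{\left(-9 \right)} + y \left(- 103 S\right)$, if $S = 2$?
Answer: $- \frac{17339}{2} \approx -8669.5$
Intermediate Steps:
$j{\left(J,R \right)} = 6$ ($j{\left(J,R \right)} = 5 + 1 = 6$)
$Y{\left(r \right)} = - \frac{35}{2}$ ($Y{\left(r \right)} = \left(- \frac{1}{2}\right) 35 = - \frac{35}{2}$)
$x{\left(T,n \right)} = T + T^{2}$ ($x{\left(T,n \right)} = T^{2} + T = T + T^{2}$)
$y = 42$ ($y = 6 \left(1 + 6\right) = 6 \cdot 7 = 42$)
$Y{\left(-9 \right)} + y \left(- 103 S\right) = - \frac{35}{2} + 42 \left(\left(-103\right) 2\right) = - \frac{35}{2} + 42 \left(-206\right) = - \frac{35}{2} - 8652 = - \frac{17339}{2}$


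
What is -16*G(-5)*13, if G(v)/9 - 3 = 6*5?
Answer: -61776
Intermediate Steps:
G(v) = 297 (G(v) = 27 + 9*(6*5) = 27 + 9*30 = 27 + 270 = 297)
-16*G(-5)*13 = -16*297*13 = -4752*13 = -61776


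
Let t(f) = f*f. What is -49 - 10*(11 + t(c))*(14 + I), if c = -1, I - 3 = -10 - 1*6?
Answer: -169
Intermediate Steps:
I = -13 (I = 3 + (-10 - 1*6) = 3 + (-10 - 6) = 3 - 16 = -13)
t(f) = f**2
-49 - 10*(11 + t(c))*(14 + I) = -49 - 10*(11 + (-1)**2)*(14 - 13) = -49 - 10*(11 + 1) = -49 - 120 = -169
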